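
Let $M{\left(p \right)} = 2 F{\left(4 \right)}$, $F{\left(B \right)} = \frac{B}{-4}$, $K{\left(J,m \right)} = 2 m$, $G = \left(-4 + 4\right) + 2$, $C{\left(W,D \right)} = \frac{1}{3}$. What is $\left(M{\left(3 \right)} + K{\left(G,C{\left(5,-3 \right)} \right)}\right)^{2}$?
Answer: $\frac{16}{9} \approx 1.7778$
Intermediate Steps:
$C{\left(W,D \right)} = \frac{1}{3}$
$G = 2$ ($G = 0 + 2 = 2$)
$F{\left(B \right)} = - \frac{B}{4}$ ($F{\left(B \right)} = B \left(- \frac{1}{4}\right) = - \frac{B}{4}$)
$M{\left(p \right)} = -2$ ($M{\left(p \right)} = 2 \left(\left(- \frac{1}{4}\right) 4\right) = 2 \left(-1\right) = -2$)
$\left(M{\left(3 \right)} + K{\left(G,C{\left(5,-3 \right)} \right)}\right)^{2} = \left(-2 + 2 \cdot \frac{1}{3}\right)^{2} = \left(-2 + \frac{2}{3}\right)^{2} = \left(- \frac{4}{3}\right)^{2} = \frac{16}{9}$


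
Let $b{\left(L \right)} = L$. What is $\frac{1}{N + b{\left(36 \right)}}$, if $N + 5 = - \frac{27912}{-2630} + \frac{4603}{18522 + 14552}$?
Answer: $\frac{43492310}{1815895299} \approx 0.023951$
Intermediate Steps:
$N = \frac{250172139}{43492310}$ ($N = -5 + \left(- \frac{27912}{-2630} + \frac{4603}{18522 + 14552}\right) = -5 + \left(\left(-27912\right) \left(- \frac{1}{2630}\right) + \frac{4603}{33074}\right) = -5 + \left(\frac{13956}{1315} + 4603 \cdot \frac{1}{33074}\right) = -5 + \left(\frac{13956}{1315} + \frac{4603}{33074}\right) = -5 + \frac{467633689}{43492310} = \frac{250172139}{43492310} \approx 5.7521$)
$\frac{1}{N + b{\left(36 \right)}} = \frac{1}{\frac{250172139}{43492310} + 36} = \frac{1}{\frac{1815895299}{43492310}} = \frac{43492310}{1815895299}$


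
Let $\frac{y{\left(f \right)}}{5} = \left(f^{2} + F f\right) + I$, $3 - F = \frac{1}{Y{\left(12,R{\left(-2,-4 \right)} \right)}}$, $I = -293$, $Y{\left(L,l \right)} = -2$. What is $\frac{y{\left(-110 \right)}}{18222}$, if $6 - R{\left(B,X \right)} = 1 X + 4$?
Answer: $\frac{28555}{9111} \approx 3.1341$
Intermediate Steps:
$R{\left(B,X \right)} = 2 - X$ ($R{\left(B,X \right)} = 6 - \left(1 X + 4\right) = 6 - \left(X + 4\right) = 6 - \left(4 + X\right) = 2 - X$)
$F = \frac{7}{2}$ ($F = 3 - \frac{1}{-2} = 3 - - \frac{1}{2} = 3 + \frac{1}{2} = \frac{7}{2} \approx 3.5$)
$y{\left(f \right)} = -1465 + 5 f^{2} + \frac{35 f}{2}$ ($y{\left(f \right)} = 5 \left(\left(f^{2} + \frac{7 f}{2}\right) - 293\right) = 5 \left(-293 + f^{2} + \frac{7 f}{2}\right) = -1465 + 5 f^{2} + \frac{35 f}{2}$)
$\frac{y{\left(-110 \right)}}{18222} = \frac{-1465 + 5 \left(-110\right)^{2} + \frac{35}{2} \left(-110\right)}{18222} = \left(-1465 + 5 \cdot 12100 - 1925\right) \frac{1}{18222} = \left(-1465 + 60500 - 1925\right) \frac{1}{18222} = 57110 \cdot \frac{1}{18222} = \frac{28555}{9111}$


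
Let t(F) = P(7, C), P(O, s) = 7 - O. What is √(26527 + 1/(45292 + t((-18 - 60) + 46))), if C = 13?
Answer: √80497879295/1742 ≈ 162.87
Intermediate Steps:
t(F) = 0 (t(F) = 7 - 1*7 = 7 - 7 = 0)
√(26527 + 1/(45292 + t((-18 - 60) + 46))) = √(26527 + 1/(45292 + 0)) = √(26527 + 1/45292) = √(1201460885/45292) = √80497879295/1742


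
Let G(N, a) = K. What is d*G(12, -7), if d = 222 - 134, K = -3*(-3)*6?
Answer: 4752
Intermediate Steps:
K = 54 (K = 9*6 = 54)
G(N, a) = 54
d = 88
d*G(12, -7) = 88*54 = 4752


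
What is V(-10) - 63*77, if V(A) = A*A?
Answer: -4751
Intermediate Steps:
V(A) = A**2
V(-10) - 63*77 = (-10)**2 - 63*77 = 100 - 4851 = -4751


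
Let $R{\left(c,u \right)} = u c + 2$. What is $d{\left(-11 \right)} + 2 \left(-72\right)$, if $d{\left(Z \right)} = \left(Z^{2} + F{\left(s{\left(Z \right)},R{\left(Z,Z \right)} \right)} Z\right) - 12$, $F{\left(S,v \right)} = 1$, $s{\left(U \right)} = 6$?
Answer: $-46$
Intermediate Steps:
$R{\left(c,u \right)} = 2 + c u$ ($R{\left(c,u \right)} = c u + 2 = 2 + c u$)
$d{\left(Z \right)} = -12 + Z + Z^{2}$ ($d{\left(Z \right)} = \left(Z^{2} + 1 Z\right) - 12 = \left(Z^{2} + Z\right) - 12 = \left(Z + Z^{2}\right) - 12 = -12 + Z + Z^{2}$)
$d{\left(-11 \right)} + 2 \left(-72\right) = \left(-12 - 11 + \left(-11\right)^{2}\right) + 2 \left(-72\right) = \left(-12 - 11 + 121\right) - 144 = 98 - 144 = -46$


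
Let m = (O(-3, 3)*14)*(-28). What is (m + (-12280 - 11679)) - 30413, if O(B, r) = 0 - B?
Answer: -55548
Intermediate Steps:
O(B, r) = -B
m = -1176 (m = (-1*(-3)*14)*(-28) = (3*14)*(-28) = 42*(-28) = -1176)
(m + (-12280 - 11679)) - 30413 = (-1176 + (-12280 - 11679)) - 30413 = (-1176 - 23959) - 30413 = -25135 - 30413 = -55548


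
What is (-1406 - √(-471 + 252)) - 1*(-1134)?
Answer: -272 - I*√219 ≈ -272.0 - 14.799*I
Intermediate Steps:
(-1406 - √(-471 + 252)) - 1*(-1134) = (-1406 - √(-219)) + 1134 = (-1406 - I*√219) + 1134 = -272 - I*√219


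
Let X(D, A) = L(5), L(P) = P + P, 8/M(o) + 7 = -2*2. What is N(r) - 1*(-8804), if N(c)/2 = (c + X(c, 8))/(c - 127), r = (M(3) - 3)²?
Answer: 60242881/6843 ≈ 8803.6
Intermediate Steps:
M(o) = -8/11 (M(o) = 8/(-7 - 2*2) = 8/(-7 - 4) = 8/(-11) = 8*(-1/11) = -8/11)
L(P) = 2*P
X(D, A) = 10 (X(D, A) = 2*5 = 10)
r = 1681/121 (r = (-8/11 - 3)² = (-41/11)² = 1681/121 ≈ 13.893)
N(c) = 2*(10 + c)/(-127 + c) (N(c) = 2*((c + 10)/(c - 127)) = 2*((10 + c)/(-127 + c)) = 2*(10 + c)/(-127 + c))
N(r) - 1*(-8804) = 2*(10 + 1681/121)/(-127 + 1681/121) - 1*(-8804) = 2*(2891/121)/(-13686/121) + 8804 = 2*(-121/13686)*(2891/121) + 8804 = -2891/6843 + 8804 = 60242881/6843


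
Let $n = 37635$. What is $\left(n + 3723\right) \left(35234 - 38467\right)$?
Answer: $-133710414$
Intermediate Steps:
$\left(n + 3723\right) \left(35234 - 38467\right) = \left(37635 + 3723\right) \left(35234 - 38467\right) = 41358 \left(-3233\right) = -133710414$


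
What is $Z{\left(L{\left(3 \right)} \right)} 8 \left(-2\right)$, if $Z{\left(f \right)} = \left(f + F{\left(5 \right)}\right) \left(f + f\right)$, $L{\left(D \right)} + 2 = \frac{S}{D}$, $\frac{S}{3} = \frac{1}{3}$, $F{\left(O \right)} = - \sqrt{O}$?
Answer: $- \frac{800}{9} - \frac{160 \sqrt{5}}{3} \approx -208.15$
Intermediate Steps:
$S = 1$ ($S = \frac{3}{3} = 3 \cdot \frac{1}{3} = 1$)
$L{\left(D \right)} = -2 + \frac{1}{D}$ ($L{\left(D \right)} = -2 + 1 \frac{1}{D} = -2 + \frac{1}{D}$)
$Z{\left(f \right)} = 2 f \left(f - \sqrt{5}\right)$ ($Z{\left(f \right)} = \left(f - \sqrt{5}\right) \left(f + f\right) = \left(f - \sqrt{5}\right) 2 f = 2 f \left(f - \sqrt{5}\right)$)
$Z{\left(L{\left(3 \right)} \right)} 8 \left(-2\right) = 2 \left(-2 + \frac{1}{3}\right) \left(\left(-2 + \frac{1}{3}\right) - \sqrt{5}\right) 8 \left(-2\right) = 2 \left(- \frac{5}{3}\right) \left(- \frac{5}{3} - \sqrt{5}\right) 8 \left(-2\right) = \left(\frac{50}{9} + \frac{10 \sqrt{5}}{3}\right) 8 \left(-2\right) = \left(\frac{400}{9} + \frac{80 \sqrt{5}}{3}\right) \left(-2\right) = - \frac{800}{9} - \frac{160 \sqrt{5}}{3}$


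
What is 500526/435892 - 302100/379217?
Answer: 29062497471/82648828282 ≈ 0.35164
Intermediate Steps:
500526/435892 - 302100/379217 = 500526*(1/435892) - 302100*1/379217 = 250263/217946 - 302100/379217 = 29062497471/82648828282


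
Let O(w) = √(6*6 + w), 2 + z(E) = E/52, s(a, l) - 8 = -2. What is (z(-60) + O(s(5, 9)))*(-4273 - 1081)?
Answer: 219514/13 - 5354*√42 ≈ -17812.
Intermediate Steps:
s(a, l) = 6 (s(a, l) = 8 - 2 = 6)
z(E) = -2 + E/52
O(w) = √(36 + w)
(z(-60) + O(s(5, 9)))*(-4273 - 1081) = ((-2 + (1/52)*(-60)) + √(36 + 6))*(-4273 - 1081) = ((-2 - 15/13) + √42)*(-5354) = (-41/13 + √42)*(-5354) = 219514/13 - 5354*√42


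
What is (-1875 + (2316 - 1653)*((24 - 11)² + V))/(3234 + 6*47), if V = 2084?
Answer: 124322/293 ≈ 424.31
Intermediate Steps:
(-1875 + (2316 - 1653)*((24 - 11)² + V))/(3234 + 6*47) = (-1875 + (2316 - 1653)*((24 - 11)² + 2084))/(3234 + 6*47) = (-1875 + 663*(13² + 2084))/(3234 + 282) = (-1875 + 663*(169 + 2084))/3516 = (-1875 + 663*2253)*(1/3516) = (-1875 + 1493739)*(1/3516) = 1491864*(1/3516) = 124322/293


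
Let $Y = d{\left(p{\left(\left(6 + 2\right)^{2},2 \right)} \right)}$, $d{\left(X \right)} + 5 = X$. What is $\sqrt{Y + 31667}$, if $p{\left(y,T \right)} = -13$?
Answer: $\sqrt{31649} \approx 177.9$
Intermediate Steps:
$d{\left(X \right)} = -5 + X$
$Y = -18$ ($Y = -5 - 13 = -18$)
$\sqrt{Y + 31667} = \sqrt{-18 + 31667} = \sqrt{31649}$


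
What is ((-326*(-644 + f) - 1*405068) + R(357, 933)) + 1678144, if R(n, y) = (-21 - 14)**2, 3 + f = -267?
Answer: 1572265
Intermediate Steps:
f = -270 (f = -3 - 267 = -270)
R(n, y) = 1225 (R(n, y) = (-35)**2 = 1225)
((-326*(-644 + f) - 1*405068) + R(357, 933)) + 1678144 = ((-326*(-644 - 270) - 1*405068) + 1225) + 1678144 = ((-326*(-914) - 405068) + 1225) + 1678144 = ((297964 - 405068) + 1225) + 1678144 = (-107104 + 1225) + 1678144 = -105879 + 1678144 = 1572265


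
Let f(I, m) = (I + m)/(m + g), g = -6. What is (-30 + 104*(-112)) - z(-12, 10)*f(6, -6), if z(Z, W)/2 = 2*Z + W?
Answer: -11678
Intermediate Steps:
z(Z, W) = 2*W + 4*Z (z(Z, W) = 2*(2*Z + W) = 2*(W + 2*Z) = 2*W + 4*Z)
f(I, m) = (I + m)/(-6 + m) (f(I, m) = (I + m)/(m - 6) = (I + m)/(-6 + m))
(-30 + 104*(-112)) - z(-12, 10)*f(6, -6) = (-30 + 104*(-112)) - (2*10 + 4*(-12))*(6 - 6)/(-6 - 6) = (-30 - 11648) - (20 - 48)*0/(-12) = -11678 - (-28)*(-1/12*0) = -11678 - (-28)*0 = -11678 - 1*0 = -11678 + 0 = -11678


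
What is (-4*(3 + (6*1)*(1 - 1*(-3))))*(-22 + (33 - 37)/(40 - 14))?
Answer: 31104/13 ≈ 2392.6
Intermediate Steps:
(-4*(3 + (6*1)*(1 - 1*(-3))))*(-22 + (33 - 37)/(40 - 14)) = (-4*(3 + 6*(1 + 3)))*(-22 - 4/26) = (-4*(3 + 6*4))*(-22 - 4*1/26) = (-4*(3 + 24))*(-22 - 2/13) = -4*27*(-288/13) = -108*(-288/13) = 31104/13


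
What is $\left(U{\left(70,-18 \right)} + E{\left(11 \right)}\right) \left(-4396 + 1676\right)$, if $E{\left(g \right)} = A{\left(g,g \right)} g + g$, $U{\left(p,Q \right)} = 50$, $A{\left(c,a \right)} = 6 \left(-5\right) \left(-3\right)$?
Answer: $-2858720$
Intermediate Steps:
$A{\left(c,a \right)} = 90$ ($A{\left(c,a \right)} = \left(-30\right) \left(-3\right) = 90$)
$E{\left(g \right)} = 91 g$ ($E{\left(g \right)} = 90 g + g = 91 g$)
$\left(U{\left(70,-18 \right)} + E{\left(11 \right)}\right) \left(-4396 + 1676\right) = \left(50 + 91 \cdot 11\right) \left(-4396 + 1676\right) = \left(50 + 1001\right) \left(-2720\right) = 1051 \left(-2720\right) = -2858720$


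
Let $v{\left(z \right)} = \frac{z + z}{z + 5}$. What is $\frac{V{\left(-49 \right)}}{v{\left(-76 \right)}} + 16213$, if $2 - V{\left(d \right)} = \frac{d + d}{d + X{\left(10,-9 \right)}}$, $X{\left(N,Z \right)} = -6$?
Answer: $\frac{33885383}{2090} \approx 16213.0$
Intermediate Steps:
$v{\left(z \right)} = \frac{2 z}{5 + z}$
$V{\left(d \right)} = 2 - \frac{2 d}{-6 + d}$ ($V{\left(d \right)} = 2 - \frac{d + d}{d - 6} = 2 - \frac{2 d}{-6 + d}$)
$\frac{V{\left(-49 \right)}}{v{\left(-76 \right)}} + 16213 = \frac{\left(-12\right) \frac{1}{-6 - 49}}{2 \left(-76\right) \frac{1}{5 - 76}} + 16213 = \frac{\left(-12\right) \frac{1}{-55}}{2 \left(-76\right) \frac{1}{-71}} + 16213 = \frac{\left(-12\right) \left(- \frac{1}{55}\right)}{2 \left(-76\right) \left(- \frac{1}{71}\right)} + 16213 = \frac{12}{55 \cdot \frac{152}{71}} + 16213 = \frac{12}{55} \cdot \frac{71}{152} + 16213 = \frac{213}{2090} + 16213 = \frac{33885383}{2090}$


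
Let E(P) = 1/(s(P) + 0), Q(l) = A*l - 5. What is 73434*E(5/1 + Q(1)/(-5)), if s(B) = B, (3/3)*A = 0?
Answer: 12239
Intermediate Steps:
A = 0
Q(l) = -5 (Q(l) = 0*l - 5 = 0 - 5 = -5)
E(P) = 1/P (E(P) = 1/(P + 0) = 1/P)
73434*E(5/1 + Q(1)/(-5)) = 73434/(5/1 - 5/(-5)) = 73434/(5*1 - 5*(-1/5)) = 73434/(5 + 1) = 73434/6 = 73434*(1/6) = 12239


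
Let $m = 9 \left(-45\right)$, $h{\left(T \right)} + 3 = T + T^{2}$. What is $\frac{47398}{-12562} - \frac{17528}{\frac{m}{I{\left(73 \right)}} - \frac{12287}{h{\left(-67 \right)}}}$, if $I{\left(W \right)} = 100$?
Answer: $\frac{9715745275219}{3791707799} \approx 2562.4$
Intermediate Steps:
$h{\left(T \right)} = -3 + T + T^{2}$ ($h{\left(T \right)} = -3 + \left(T + T^{2}\right) = -3 + T + T^{2}$)
$m = -405$
$\frac{47398}{-12562} - \frac{17528}{\frac{m}{I{\left(73 \right)}} - \frac{12287}{h{\left(-67 \right)}}} = \frac{47398}{-12562} - \frac{17528}{- \frac{405}{100} - \frac{12287}{-3 - 67 + \left(-67\right)^{2}}} = 47398 \left(- \frac{1}{12562}\right) - \frac{17528}{\left(-405\right) \frac{1}{100} - \frac{12287}{-3 - 67 + 4489}} = - \frac{23699}{6281} - \frac{17528}{- \frac{81}{20} - \frac{12287}{4419}} = - \frac{23699}{6281} - \frac{17528}{- \frac{603679}{88380}} = - \frac{23699}{6281} - - \frac{1549124640}{603679} = - \frac{23699}{6281} + \frac{1549124640}{603679} = \frac{9715745275219}{3791707799}$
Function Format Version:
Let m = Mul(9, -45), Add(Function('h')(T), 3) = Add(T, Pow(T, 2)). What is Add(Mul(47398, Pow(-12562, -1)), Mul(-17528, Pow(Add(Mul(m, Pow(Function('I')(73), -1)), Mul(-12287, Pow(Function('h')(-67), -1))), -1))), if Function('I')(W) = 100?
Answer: Rational(9715745275219, 3791707799) ≈ 2562.4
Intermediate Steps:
Function('h')(T) = Add(-3, T, Pow(T, 2)) (Function('h')(T) = Add(-3, Add(T, Pow(T, 2))) = Add(-3, T, Pow(T, 2)))
m = -405
Add(Mul(47398, Pow(-12562, -1)), Mul(-17528, Pow(Add(Mul(m, Pow(Function('I')(73), -1)), Mul(-12287, Pow(Function('h')(-67), -1))), -1))) = Add(Mul(47398, Pow(-12562, -1)), Mul(-17528, Pow(Add(Mul(-405, Pow(100, -1)), Mul(-12287, Pow(Add(-3, -67, Pow(-67, 2)), -1))), -1))) = Add(Mul(47398, Rational(-1, 12562)), Mul(-17528, Pow(Add(Mul(-405, Rational(1, 100)), Mul(-12287, Pow(Add(-3, -67, 4489), -1))), -1))) = Add(Rational(-23699, 6281), Mul(-17528, Pow(Add(Rational(-81, 20), Mul(-12287, Pow(4419, -1))), -1))) = Add(Rational(-23699, 6281), Mul(-17528, Pow(Add(Rational(-81, 20), Mul(-12287, Rational(1, 4419))), -1))) = Add(Rational(-23699, 6281), Mul(-17528, Pow(Add(Rational(-81, 20), Rational(-12287, 4419)), -1))) = Add(Rational(-23699, 6281), Mul(-17528, Pow(Rational(-603679, 88380), -1))) = Add(Rational(-23699, 6281), Mul(-17528, Rational(-88380, 603679))) = Add(Rational(-23699, 6281), Rational(1549124640, 603679)) = Rational(9715745275219, 3791707799)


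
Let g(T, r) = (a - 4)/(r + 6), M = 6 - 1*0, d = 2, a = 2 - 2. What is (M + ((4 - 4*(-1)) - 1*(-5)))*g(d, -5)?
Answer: -76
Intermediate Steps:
a = 0
M = 6 (M = 6 + 0 = 6)
g(T, r) = -4/(6 + r) (g(T, r) = (0 - 4)/(r + 6) = -4/(6 + r))
(M + ((4 - 4*(-1)) - 1*(-5)))*g(d, -5) = (6 + ((4 - 4*(-1)) - 1*(-5)))*(-4/(6 - 5)) = (6 + ((4 + 4) + 5))*(-4/1) = (6 + (8 + 5))*(-4*1) = (6 + 13)*(-4) = 19*(-4) = -76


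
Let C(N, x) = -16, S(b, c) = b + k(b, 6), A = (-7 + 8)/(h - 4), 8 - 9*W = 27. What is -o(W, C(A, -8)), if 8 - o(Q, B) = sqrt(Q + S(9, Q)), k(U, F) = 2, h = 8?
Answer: -8 + 4*sqrt(5)/3 ≈ -5.0186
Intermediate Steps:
W = -19/9 (W = 8/9 - 1/9*27 = 8/9 - 3 = -19/9 ≈ -2.1111)
A = 1/4 (A = (-7 + 8)/(8 - 4) = 1/4 ≈ 0.25000)
S(b, c) = 2 + b (S(b, c) = b + 2 = 2 + b)
o(Q, B) = 8 - sqrt(11 + Q) (o(Q, B) = 8 - sqrt(Q + (2 + 9)) = 8 - sqrt(Q + 11) = 8 - sqrt(11 + Q))
-o(W, C(A, -8)) = -(8 - sqrt(11 - 19/9)) = -(8 - sqrt(80/9)) = -(8 - 4*sqrt(5)/3) = -8 + 4*sqrt(5)/3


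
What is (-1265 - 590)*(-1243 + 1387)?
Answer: -267120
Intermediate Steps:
(-1265 - 590)*(-1243 + 1387) = -1855*144 = -267120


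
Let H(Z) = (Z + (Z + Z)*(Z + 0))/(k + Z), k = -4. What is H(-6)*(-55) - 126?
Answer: 237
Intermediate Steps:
H(Z) = (Z + 2*Z²)/(-4 + Z) (H(Z) = (Z + (Z + Z)*(Z + 0))/(-4 + Z) = (Z + (2*Z)*Z)/(-4 + Z) = (Z + 2*Z²)/(-4 + Z))
H(-6)*(-55) - 126 = -6*(1 + 2*(-6))/(-4 - 6)*(-55) - 126 = -6*(1 - 12)/(-10)*(-55) - 126 = -6*(-⅒)*(-11)*(-55) - 126 = -33/5*(-55) - 126 = 363 - 126 = 237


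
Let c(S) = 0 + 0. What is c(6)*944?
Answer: 0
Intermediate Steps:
c(S) = 0
c(6)*944 = 0*944 = 0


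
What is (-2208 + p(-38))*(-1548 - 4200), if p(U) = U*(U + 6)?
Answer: 5702016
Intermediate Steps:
p(U) = U*(6 + U)
(-2208 + p(-38))*(-1548 - 4200) = (-2208 - 38*(6 - 38))*(-1548 - 4200) = (-2208 - 38*(-32))*(-5748) = (-2208 + 1216)*(-5748) = -992*(-5748) = 5702016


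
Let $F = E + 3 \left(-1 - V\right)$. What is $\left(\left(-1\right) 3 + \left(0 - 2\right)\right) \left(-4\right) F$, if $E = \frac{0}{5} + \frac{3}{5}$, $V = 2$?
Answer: $-168$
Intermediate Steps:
$E = \frac{3}{5}$ ($E = 0 \cdot \frac{1}{5} + 3 \cdot \frac{1}{5} = 0 + \frac{3}{5} = \frac{3}{5} \approx 0.6$)
$F = - \frac{42}{5}$ ($F = \frac{3}{5} + 3 \left(-1 - 2\right) = \frac{3}{5} + 3 \left(-3\right) = \frac{3}{5} - 9 = - \frac{42}{5} \approx -8.4$)
$\left(\left(-1\right) 3 + \left(0 - 2\right)\right) \left(-4\right) F = \left(\left(-1\right) 3 + \left(0 - 2\right)\right) \left(-4\right) \left(- \frac{42}{5}\right) = \left(-3 + \left(0 - 2\right)\right) \left(-4\right) \left(- \frac{42}{5}\right) = \left(-3 - 2\right) \left(-4\right) \left(- \frac{42}{5}\right) = \left(-5\right) \left(-4\right) \left(- \frac{42}{5}\right) = 20 \left(- \frac{42}{5}\right) = -168$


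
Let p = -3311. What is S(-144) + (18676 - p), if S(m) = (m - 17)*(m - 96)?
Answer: 60627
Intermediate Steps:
S(m) = (-96 + m)*(-17 + m) (S(m) = (-17 + m)*(-96 + m) = (-96 + m)*(-17 + m))
S(-144) + (18676 - p) = (1632 + (-144)² - 113*(-144)) + (18676 - 1*(-3311)) = (1632 + 20736 + 16272) + (18676 + 3311) = 38640 + 21987 = 60627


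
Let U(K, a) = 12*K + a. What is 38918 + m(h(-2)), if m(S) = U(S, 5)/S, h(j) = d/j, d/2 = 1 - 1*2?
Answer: 38935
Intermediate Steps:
U(K, a) = a + 12*K
d = -2 (d = 2*(1 - 1*2) = 2*(1 - 2) = 2*(-1) = -2)
h(j) = -2/j
m(S) = (5 + 12*S)/S
38918 + m(h(-2)) = 38918 + (12 + 5/((-2/(-2)))) = 38918 + (12 + 5/((-2*(-½)))) = 38918 + (12 + 5/1) = 38918 + (12 + 5*1) = 38918 + (12 + 5) = 38918 + 17 = 38935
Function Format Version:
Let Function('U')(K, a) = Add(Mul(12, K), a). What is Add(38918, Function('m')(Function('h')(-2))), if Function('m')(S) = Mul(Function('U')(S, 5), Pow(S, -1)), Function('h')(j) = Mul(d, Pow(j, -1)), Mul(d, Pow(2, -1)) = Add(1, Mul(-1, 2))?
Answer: 38935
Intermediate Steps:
Function('U')(K, a) = Add(a, Mul(12, K))
d = -2 (d = Mul(2, Add(1, Mul(-1, 2))) = Mul(2, Add(1, -2)) = Mul(2, -1) = -2)
Function('h')(j) = Mul(-2, Pow(j, -1))
Function('m')(S) = Mul(Pow(S, -1), Add(5, Mul(12, S))) (Function('m')(S) = Mul(Add(5, Mul(12, S)), Pow(S, -1)) = Mul(Pow(S, -1), Add(5, Mul(12, S))))
Add(38918, Function('m')(Function('h')(-2))) = Add(38918, Add(12, Mul(5, Pow(Mul(-2, Pow(-2, -1)), -1)))) = Add(38918, Add(12, Mul(5, Pow(Mul(-2, Rational(-1, 2)), -1)))) = Add(38918, Add(12, Mul(5, Pow(1, -1)))) = Add(38918, Add(12, Mul(5, 1))) = Add(38918, Add(12, 5)) = Add(38918, 17) = 38935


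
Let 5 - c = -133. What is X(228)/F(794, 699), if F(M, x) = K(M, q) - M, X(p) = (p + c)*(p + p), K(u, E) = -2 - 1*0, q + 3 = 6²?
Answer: -41724/199 ≈ -209.67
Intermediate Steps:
q = 33 (q = -3 + 6² = -3 + 36 = 33)
c = 138 (c = 5 - 1*(-133) = 5 + 133 = 138)
K(u, E) = -2 (K(u, E) = -2 + 0 = -2)
X(p) = 2*p*(138 + p) (X(p) = (p + 138)*(p + p) = (138 + p)*(2*p) = 2*p*(138 + p))
F(M, x) = -2 - M
X(228)/F(794, 699) = (2*228*(138 + 228))/(-2 - 1*794) = (2*228*366)/(-2 - 794) = 166896/(-796) = 166896*(-1/796) = -41724/199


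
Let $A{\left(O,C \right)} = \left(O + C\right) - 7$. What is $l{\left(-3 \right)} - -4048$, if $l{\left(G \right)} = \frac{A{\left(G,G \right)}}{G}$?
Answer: $\frac{12157}{3} \approx 4052.3$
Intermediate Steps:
$A{\left(O,C \right)} = -7 + C + O$ ($A{\left(O,C \right)} = \left(C + O\right) - 7 = -7 + C + O$)
$l{\left(G \right)} = \frac{-7 + 2 G}{G}$ ($l{\left(G \right)} = \frac{-7 + G + G}{G} = \frac{-7 + 2 G}{G}$)
$l{\left(-3 \right)} - -4048 = \left(2 - \frac{7}{-3}\right) - -4048 = \left(2 - - \frac{7}{3}\right) + 4048 = \left(2 + \frac{7}{3}\right) + 4048 = \frac{13}{3} + 4048 = \frac{12157}{3}$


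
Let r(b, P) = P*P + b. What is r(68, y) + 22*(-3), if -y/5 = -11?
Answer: 3027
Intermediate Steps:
y = 55 (y = -5*(-11) = 55)
r(b, P) = b + P**2 (r(b, P) = P**2 + b = b + P**2)
r(68, y) + 22*(-3) = (68 + 55**2) + 22*(-3) = (68 + 3025) - 66 = 3093 - 66 = 3027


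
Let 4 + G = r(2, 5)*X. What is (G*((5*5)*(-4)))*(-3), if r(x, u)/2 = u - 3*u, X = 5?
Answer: -31200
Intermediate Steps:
r(x, u) = -4*u (r(x, u) = 2*(u - 3*u) = 2*(-2*u) = -4*u)
G = -104 (G = -4 - 4*5*5 = -4 - 20*5 = -4 - 100 = -104)
(G*((5*5)*(-4)))*(-3) = -104*5*5*(-4)*(-3) = -2600*(-4)*(-3) = -104*(-100)*(-3) = 10400*(-3) = -31200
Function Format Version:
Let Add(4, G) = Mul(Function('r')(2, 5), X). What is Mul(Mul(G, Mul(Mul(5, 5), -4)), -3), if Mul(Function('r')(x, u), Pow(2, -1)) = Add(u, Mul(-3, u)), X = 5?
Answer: -31200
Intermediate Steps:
Function('r')(x, u) = Mul(-4, u) (Function('r')(x, u) = Mul(2, Add(u, Mul(-3, u))) = Mul(2, Mul(-2, u)) = Mul(-4, u))
G = -104 (G = Add(-4, Mul(Mul(-4, 5), 5)) = Add(-4, Mul(-20, 5)) = Add(-4, -100) = -104)
Mul(Mul(G, Mul(Mul(5, 5), -4)), -3) = Mul(Mul(-104, Mul(Mul(5, 5), -4)), -3) = Mul(Mul(-104, Mul(25, -4)), -3) = Mul(Mul(-104, -100), -3) = Mul(10400, -3) = -31200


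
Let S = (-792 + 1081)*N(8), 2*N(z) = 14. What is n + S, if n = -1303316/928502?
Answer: 938528115/464251 ≈ 2021.6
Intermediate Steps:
N(z) = 7 (N(z) = (½)*14 = 7)
n = -651658/464251 (n = -1303316*1/928502 = -651658/464251 ≈ -1.4037)
S = 2023 (S = (-792 + 1081)*7 = 289*7 = 2023)
n + S = -651658/464251 + 2023 = 938528115/464251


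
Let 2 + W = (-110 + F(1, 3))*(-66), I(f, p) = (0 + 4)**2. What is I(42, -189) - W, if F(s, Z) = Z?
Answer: -7044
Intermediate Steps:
I(f, p) = 16 (I(f, p) = 4**2 = 16)
W = 7060 (W = -2 + (-110 + 3)*(-66) = -2 - 107*(-66) = -2 + 7062 = 7060)
I(42, -189) - W = 16 - 1*7060 = 16 - 7060 = -7044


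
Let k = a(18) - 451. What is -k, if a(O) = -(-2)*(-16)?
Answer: 483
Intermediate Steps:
a(O) = -32 (a(O) = -2*16 = -32)
k = -483 (k = -32 - 451 = -483)
-k = -1*(-483) = 483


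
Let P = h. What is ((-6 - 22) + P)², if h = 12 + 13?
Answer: 9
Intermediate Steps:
h = 25
P = 25
((-6 - 22) + P)² = ((-6 - 22) + 25)² = (-28 + 25)² = (-3)² = 9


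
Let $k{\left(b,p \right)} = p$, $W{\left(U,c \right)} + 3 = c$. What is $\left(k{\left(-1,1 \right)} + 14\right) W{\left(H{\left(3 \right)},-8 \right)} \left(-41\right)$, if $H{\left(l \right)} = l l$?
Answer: $6765$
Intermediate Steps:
$H{\left(l \right)} = l^{2}$
$W{\left(U,c \right)} = -3 + c$
$\left(k{\left(-1,1 \right)} + 14\right) W{\left(H{\left(3 \right)},-8 \right)} \left(-41\right) = \left(1 + 14\right) \left(-3 - 8\right) \left(-41\right) = 15 \left(-11\right) \left(-41\right) = \left(-165\right) \left(-41\right) = 6765$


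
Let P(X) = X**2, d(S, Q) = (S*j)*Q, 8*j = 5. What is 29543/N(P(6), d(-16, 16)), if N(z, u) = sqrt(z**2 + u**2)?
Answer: 29543/164 ≈ 180.14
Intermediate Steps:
j = 5/8 (j = (1/8)*5 = 5/8 ≈ 0.62500)
d(S, Q) = 5*Q*S/8 (d(S, Q) = (S*(5/8))*Q = (5*S/8)*Q = 5*Q*S/8)
N(z, u) = sqrt(u**2 + z**2)
29543/N(P(6), d(-16, 16)) = 29543/(sqrt(((5/8)*16*(-16))**2 + (6**2)**2)) = 29543/(sqrt((-160)**2 + 36**2)) = 29543/(sqrt(25600 + 1296)) = 29543/(sqrt(26896)) = 29543/164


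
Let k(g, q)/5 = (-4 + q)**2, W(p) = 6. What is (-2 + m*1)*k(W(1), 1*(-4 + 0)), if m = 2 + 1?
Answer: 320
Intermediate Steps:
m = 3
k(g, q) = 5*(-4 + q)**2
(-2 + m*1)*k(W(1), 1*(-4 + 0)) = (-2 + 3*1)*(5*(-4 + 1*(-4 + 0))**2) = (-2 + 3)*(5*(-4 + 1*(-4))**2) = 1*(5*(-4 - 4)**2) = 1*(5*(-8)**2) = 1*(5*64) = 1*320 = 320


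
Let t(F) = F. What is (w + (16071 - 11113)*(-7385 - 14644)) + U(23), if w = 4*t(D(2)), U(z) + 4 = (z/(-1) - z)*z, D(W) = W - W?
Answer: -109220844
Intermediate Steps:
D(W) = 0
U(z) = -4 - 2*z**2 (U(z) = -4 + (z/(-1) - z)*z = -4 + (z*(-1) - z)*z = -4 + (-z - z)*z = -4 + (-2*z)*z = -4 - 2*z**2)
w = 0 (w = 4*0 = 0)
(w + (16071 - 11113)*(-7385 - 14644)) + U(23) = (0 + (16071 - 11113)*(-7385 - 14644)) + (-4 - 2*23**2) = (0 + 4958*(-22029)) + (-4 - 2*529) = (0 - 109219782) + (-4 - 1058) = -109219782 - 1062 = -109220844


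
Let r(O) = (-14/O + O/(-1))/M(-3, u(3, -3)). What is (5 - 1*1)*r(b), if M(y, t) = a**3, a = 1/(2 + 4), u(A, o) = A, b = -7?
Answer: 7776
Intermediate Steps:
a = 1/6 ≈ 0.16667
M(y, t) = 1/216 (M(y, t) = (1/6)**3 = 1/216)
r(O) = -3024/O - 216*O (r(O) = (-14/O + O/(-1))/(1/216) = (-14/O + O*(-1))*216 = (-14/O - O)*216 = (-O - 14/O)*216 = -3024/O - 216*O)
(5 - 1*1)*r(b) = (5 - 1*1)*(-3024/(-7) - 216*(-7)) = (5 - 1)*(-3024*(-1/7) + 1512) = 4*(432 + 1512) = 4*1944 = 7776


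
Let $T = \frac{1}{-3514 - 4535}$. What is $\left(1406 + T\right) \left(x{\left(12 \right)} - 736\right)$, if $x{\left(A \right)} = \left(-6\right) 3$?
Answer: $- \frac{8532937322}{8049} \approx -1.0601 \cdot 10^{6}$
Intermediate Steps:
$x{\left(A \right)} = -18$
$T = - \frac{1}{8049}$ ($T = \frac{1}{-8049} = - \frac{1}{8049} \approx -0.00012424$)
$\left(1406 + T\right) \left(x{\left(12 \right)} - 736\right) = \left(1406 - \frac{1}{8049}\right) \left(-18 - 736\right) = \frac{11316893}{8049} \left(-754\right) = - \frac{8532937322}{8049}$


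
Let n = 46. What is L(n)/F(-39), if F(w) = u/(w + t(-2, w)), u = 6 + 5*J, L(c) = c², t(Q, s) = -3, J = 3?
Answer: -4232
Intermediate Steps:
u = 21 (u = 6 + 5*3 = 6 + 15 = 21)
F(w) = 21/(-3 + w) (F(w) = 21/(w - 3) = 21/(-3 + w))
L(n)/F(-39) = 46²/((21/(-3 - 39))) = 2116/((21/(-42))) = 2116/((21*(-1/42))) = 2116/(-½) = 2116*(-2) = -4232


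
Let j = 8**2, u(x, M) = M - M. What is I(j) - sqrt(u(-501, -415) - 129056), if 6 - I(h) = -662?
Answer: 668 - 4*I*sqrt(8066) ≈ 668.0 - 359.24*I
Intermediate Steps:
u(x, M) = 0
j = 64
I(h) = 668 (I(h) = 6 - 1*(-662) = 6 + 662 = 668)
I(j) - sqrt(u(-501, -415) - 129056) = 668 - sqrt(0 - 129056) = 668 - sqrt(-129056) = 668 - 4*I*sqrt(8066)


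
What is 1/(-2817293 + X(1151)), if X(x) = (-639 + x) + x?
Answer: -1/2815630 ≈ -3.5516e-7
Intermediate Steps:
X(x) = -639 + 2*x
1/(-2817293 + X(1151)) = 1/(-2817293 + (-639 + 2*1151)) = 1/(-2817293 + (-639 + 2302)) = 1/(-2817293 + 1663) = 1/(-2815630) = -1/2815630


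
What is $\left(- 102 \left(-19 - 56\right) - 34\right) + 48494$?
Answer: $56110$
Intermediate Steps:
$\left(- 102 \left(-19 - 56\right) - 34\right) + 48494 = \left(\left(-102\right) \left(-75\right) - 34\right) + 48494 = \left(7650 - 34\right) + 48494 = 7616 + 48494 = 56110$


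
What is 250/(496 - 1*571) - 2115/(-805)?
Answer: -341/483 ≈ -0.70600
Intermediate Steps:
250/(496 - 1*571) - 2115/(-805) = 250/(496 - 571) - 2115*(-1/805) = 250/(-75) + 423/161 = 250*(-1/75) + 423/161 = -10/3 + 423/161 = -341/483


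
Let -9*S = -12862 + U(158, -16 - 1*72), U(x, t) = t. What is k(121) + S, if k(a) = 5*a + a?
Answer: 19484/9 ≈ 2164.9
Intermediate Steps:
k(a) = 6*a
S = 12950/9 (S = -(-12862 + (-16 - 1*72))/9 = -(-12862 + (-16 - 72))/9 = -(-12862 - 88)/9 = -⅑*(-12950) = 12950/9 ≈ 1438.9)
k(121) + S = 6*121 + 12950/9 = 726 + 12950/9 = 19484/9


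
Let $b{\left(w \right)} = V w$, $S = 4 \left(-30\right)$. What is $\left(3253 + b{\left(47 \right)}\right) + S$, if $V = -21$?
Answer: $2146$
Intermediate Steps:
$S = -120$
$b{\left(w \right)} = - 21 w$
$\left(3253 + b{\left(47 \right)}\right) + S = \left(3253 - 987\right) - 120 = 2266 - 120 = 2146$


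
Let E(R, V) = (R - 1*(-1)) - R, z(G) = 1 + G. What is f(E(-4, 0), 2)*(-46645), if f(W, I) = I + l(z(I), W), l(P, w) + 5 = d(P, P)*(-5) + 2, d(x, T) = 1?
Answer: 279870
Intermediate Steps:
l(P, w) = -8 (l(P, w) = -5 + (1*(-5) + 2) = -5 + (-5 + 2) = -5 - 3 = -8)
E(R, V) = 1 (E(R, V) = (R + 1) - R = (1 + R) - R = 1)
f(W, I) = -8 + I (f(W, I) = I - 8 = -8 + I)
f(E(-4, 0), 2)*(-46645) = (-8 + 2)*(-46645) = -6*(-46645) = 279870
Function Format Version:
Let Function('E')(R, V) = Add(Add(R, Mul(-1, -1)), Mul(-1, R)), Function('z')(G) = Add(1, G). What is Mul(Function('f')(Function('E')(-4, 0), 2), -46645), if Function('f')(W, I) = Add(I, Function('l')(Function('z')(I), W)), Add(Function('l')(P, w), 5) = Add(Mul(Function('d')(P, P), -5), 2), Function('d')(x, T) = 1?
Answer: 279870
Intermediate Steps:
Function('l')(P, w) = -8 (Function('l')(P, w) = Add(-5, Add(Mul(1, -5), 2)) = Add(-5, Add(-5, 2)) = Add(-5, -3) = -8)
Function('E')(R, V) = 1 (Function('E')(R, V) = Add(Add(R, 1), Mul(-1, R)) = Add(Add(1, R), Mul(-1, R)) = 1)
Function('f')(W, I) = Add(-8, I) (Function('f')(W, I) = Add(I, -8) = Add(-8, I))
Mul(Function('f')(Function('E')(-4, 0), 2), -46645) = Mul(Add(-8, 2), -46645) = Mul(-6, -46645) = 279870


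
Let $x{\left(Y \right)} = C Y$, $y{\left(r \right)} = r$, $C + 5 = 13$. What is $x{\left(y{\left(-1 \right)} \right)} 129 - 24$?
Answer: $-1056$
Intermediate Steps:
$C = 8$ ($C = -5 + 13 = 8$)
$x{\left(Y \right)} = 8 Y$
$x{\left(y{\left(-1 \right)} \right)} 129 - 24 = 8 \left(-1\right) 129 - 24 = \left(-8\right) 129 - 24 = -1032 - 24 = -1056$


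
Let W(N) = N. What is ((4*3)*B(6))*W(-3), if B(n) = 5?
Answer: -180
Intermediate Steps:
((4*3)*B(6))*W(-3) = ((4*3)*5)*(-3) = (12*5)*(-3) = 60*(-3) = -180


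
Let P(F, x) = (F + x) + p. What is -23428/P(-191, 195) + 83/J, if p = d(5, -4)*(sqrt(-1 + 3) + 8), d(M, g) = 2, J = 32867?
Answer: -1925016123/1610483 + 5857*sqrt(2)/49 ≈ -1026.3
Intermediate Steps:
p = 16 + 2*sqrt(2) (p = 2*(sqrt(-1 + 3) + 8) = 2*(sqrt(2) + 8) = 2*(8 + sqrt(2)) = 16 + 2*sqrt(2) ≈ 18.828)
P(F, x) = 16 + F + x + 2*sqrt(2) (P(F, x) = (F + x) + (16 + 2*sqrt(2)) = 16 + F + x + 2*sqrt(2))
-23428/P(-191, 195) + 83/J = -23428/(16 - 191 + 195 + 2*sqrt(2)) + 83/32867 = -23428/(20 + 2*sqrt(2)) + 83*(1/32867) = -23428/(20 + 2*sqrt(2)) + 83/32867 = 83/32867 - 23428/(20 + 2*sqrt(2))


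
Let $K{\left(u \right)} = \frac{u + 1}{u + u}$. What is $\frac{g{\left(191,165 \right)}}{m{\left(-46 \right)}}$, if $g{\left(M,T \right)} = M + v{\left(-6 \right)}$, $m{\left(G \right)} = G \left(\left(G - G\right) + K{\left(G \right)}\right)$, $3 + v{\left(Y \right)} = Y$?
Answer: $- \frac{364}{45} \approx -8.0889$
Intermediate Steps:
$v{\left(Y \right)} = -3 + Y$
$K{\left(u \right)} = \frac{1 + u}{2 u}$
$m{\left(G \right)} = \frac{1}{2} + \frac{G}{2}$ ($m{\left(G \right)} = G \left(\left(G - G\right) + \frac{1 + G}{2 G}\right) = G \left(0 + \frac{1 + G}{2 G}\right) = G \frac{1 + G}{2 G} = \frac{1}{2} + \frac{G}{2}$)
$g{\left(M,T \right)} = -9 + M$ ($g{\left(M,T \right)} = M - 9 = -9 + M$)
$\frac{g{\left(191,165 \right)}}{m{\left(-46 \right)}} = \frac{-9 + 191}{\frac{1}{2} + \frac{1}{2} \left(-46\right)} = \frac{182}{\frac{1}{2} - 23} = \frac{182}{- \frac{45}{2}} = 182 \left(- \frac{2}{45}\right) = - \frac{364}{45}$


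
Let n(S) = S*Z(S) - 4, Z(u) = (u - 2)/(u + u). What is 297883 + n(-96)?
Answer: 297830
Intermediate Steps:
Z(u) = (-2 + u)/(2*u) (Z(u) = (-2 + u)/((2*u)) = (-2 + u)*(1/(2*u)) = (-2 + u)/(2*u))
n(S) = -5 + S/2 (n(S) = S*((-2 + S)/(2*S)) - 4 = (-1 + S/2) - 4 = -5 + S/2)
297883 + n(-96) = 297883 + (-5 + (½)*(-96)) = 297883 + (-5 - 48) = 297883 - 53 = 297830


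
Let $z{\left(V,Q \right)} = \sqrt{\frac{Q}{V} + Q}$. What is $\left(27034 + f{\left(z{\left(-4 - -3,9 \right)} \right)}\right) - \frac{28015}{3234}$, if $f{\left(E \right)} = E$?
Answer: $\frac{87399941}{3234} \approx 27025.0$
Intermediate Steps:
$z{\left(V,Q \right)} = \sqrt{Q + \frac{Q}{V}}$
$\left(27034 + f{\left(z{\left(-4 - -3,9 \right)} \right)}\right) - \frac{28015}{3234} = \left(27034 + \sqrt{9 + \frac{9}{-4 - -3}}\right) - \frac{28015}{3234} = \left(27034 + \sqrt{9 + \frac{9}{-4 + 3}}\right) - \frac{28015}{3234} = \left(27034 + \sqrt{9 + \frac{9}{-1}}\right) - \frac{28015}{3234} = \left(27034 + \sqrt{9 + 9 \left(-1\right)}\right) - \frac{28015}{3234} = \left(27034 + \sqrt{9 - 9}\right) - \frac{28015}{3234} = \left(27034 + \sqrt{0}\right) - \frac{28015}{3234} = \left(27034 + 0\right) - \frac{28015}{3234} = 27034 - \frac{28015}{3234} = \frac{87399941}{3234}$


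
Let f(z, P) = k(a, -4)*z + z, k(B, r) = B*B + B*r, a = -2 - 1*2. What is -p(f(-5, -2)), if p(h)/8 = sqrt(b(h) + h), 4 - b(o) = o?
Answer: -16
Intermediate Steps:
a = -4 (a = -2 - 2 = -4)
b(o) = 4 - o
k(B, r) = B**2 + B*r
f(z, P) = 33*z (f(z, P) = (-4*(-4 - 4))*z + z = (-4*(-8))*z + z = 32*z + z = 33*z)
p(h) = 16 (p(h) = 8*sqrt((4 - h) + h) = 8*sqrt(4) = 8*2 = 16)
-p(f(-5, -2)) = -1*16 = -16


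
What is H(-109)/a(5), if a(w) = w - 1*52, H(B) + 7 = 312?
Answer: -305/47 ≈ -6.4894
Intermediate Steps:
H(B) = 305 (H(B) = -7 + 312 = 305)
a(w) = -52 + w (a(w) = w - 52 = -52 + w)
H(-109)/a(5) = 305/(-52 + 5) = 305/(-47) = 305*(-1/47) = -305/47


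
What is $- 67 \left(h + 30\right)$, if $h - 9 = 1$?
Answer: $-2680$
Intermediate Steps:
$h = 10$ ($h = 9 + 1 = 10$)
$- 67 \left(h + 30\right) = - 67 \left(10 + 30\right) = \left(-67\right) 40 = -2680$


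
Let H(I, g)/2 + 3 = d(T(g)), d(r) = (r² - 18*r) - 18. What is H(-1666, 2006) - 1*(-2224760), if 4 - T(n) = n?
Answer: 10312798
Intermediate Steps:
T(n) = 4 - n
d(r) = -18 + r² - 18*r
H(I, g) = -186 + 2*(4 - g)² + 36*g (H(I, g) = -6 + 2*(-18 + (4 - g)² - 18*(4 - g)) = -6 + 2*(-18 + (4 - g)² + (-72 + 18*g)) = -6 + 2*(-90 + (4 - g)² + 18*g) = -6 + (-180 + 2*(4 - g)² + 36*g) = -186 + 2*(4 - g)² + 36*g)
H(-1666, 2006) - 1*(-2224760) = (-154 + 2*2006² + 20*2006) - 1*(-2224760) = (-154 + 2*4024036 + 40120) + 2224760 = (-154 + 8048072 + 40120) + 2224760 = 8088038 + 2224760 = 10312798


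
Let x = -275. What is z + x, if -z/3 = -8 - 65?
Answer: -56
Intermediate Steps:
z = 219 (z = -3*(-8 - 65) = -3*(-73) = 219)
z + x = 219 - 275 = -56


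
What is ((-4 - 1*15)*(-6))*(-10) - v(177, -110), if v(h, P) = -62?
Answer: -1078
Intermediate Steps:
((-4 - 1*15)*(-6))*(-10) - v(177, -110) = ((-4 - 1*15)*(-6))*(-10) - 1*(-62) = ((-4 - 15)*(-6))*(-10) + 62 = -19*(-6)*(-10) + 62 = 114*(-10) + 62 = -1140 + 62 = -1078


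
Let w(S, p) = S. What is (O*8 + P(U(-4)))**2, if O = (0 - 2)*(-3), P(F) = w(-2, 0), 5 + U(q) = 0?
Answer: 2116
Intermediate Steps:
U(q) = -5 (U(q) = -5 + 0 = -5)
P(F) = -2
O = 6 (O = -2*(-3) = 6)
(O*8 + P(U(-4)))**2 = (6*8 - 2)**2 = (48 - 2)**2 = 46**2 = 2116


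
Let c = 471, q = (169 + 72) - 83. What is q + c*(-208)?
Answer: -97810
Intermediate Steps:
q = 158 (q = 241 - 83 = 158)
q + c*(-208) = 158 + 471*(-208) = 158 - 97968 = -97810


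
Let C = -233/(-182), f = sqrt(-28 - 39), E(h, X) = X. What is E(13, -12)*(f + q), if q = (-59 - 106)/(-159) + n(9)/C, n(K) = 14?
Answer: -1774308/12349 - 12*I*sqrt(67) ≈ -143.68 - 98.224*I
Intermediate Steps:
f = I*sqrt(67) (f = sqrt(-67) = I*sqrt(67) ≈ 8.1853*I)
C = 233/182 (C = -233*(-1/182) = 233/182 ≈ 1.2802)
q = 147859/12349 (q = (-59 - 106)/(-159) + 14/(233/182) = -165*(-1/159) + 14*(182/233) = 55/53 + 2548/233 = 147859/12349 ≈ 11.973)
E(13, -12)*(f + q) = -12*(I*sqrt(67) + 147859/12349) = -12*(147859/12349 + I*sqrt(67)) = -1774308/12349 - 12*I*sqrt(67)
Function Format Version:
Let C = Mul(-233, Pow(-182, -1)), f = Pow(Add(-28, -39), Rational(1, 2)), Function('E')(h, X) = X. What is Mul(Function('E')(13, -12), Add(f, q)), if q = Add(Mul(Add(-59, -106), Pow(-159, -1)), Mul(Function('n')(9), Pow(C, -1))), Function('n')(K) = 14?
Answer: Add(Rational(-1774308, 12349), Mul(-12, I, Pow(67, Rational(1, 2)))) ≈ Add(-143.68, Mul(-98.224, I))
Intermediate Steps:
f = Mul(I, Pow(67, Rational(1, 2))) (f = Pow(-67, Rational(1, 2)) = Mul(I, Pow(67, Rational(1, 2))) ≈ Mul(8.1853, I))
C = Rational(233, 182) (C = Mul(-233, Rational(-1, 182)) = Rational(233, 182) ≈ 1.2802)
q = Rational(147859, 12349) (q = Add(Mul(Add(-59, -106), Pow(-159, -1)), Mul(14, Pow(Rational(233, 182), -1))) = Add(Mul(-165, Rational(-1, 159)), Mul(14, Rational(182, 233))) = Add(Rational(55, 53), Rational(2548, 233)) = Rational(147859, 12349) ≈ 11.973)
Mul(Function('E')(13, -12), Add(f, q)) = Mul(-12, Add(Mul(I, Pow(67, Rational(1, 2))), Rational(147859, 12349))) = Mul(-12, Add(Rational(147859, 12349), Mul(I, Pow(67, Rational(1, 2))))) = Add(Rational(-1774308, 12349), Mul(-12, I, Pow(67, Rational(1, 2))))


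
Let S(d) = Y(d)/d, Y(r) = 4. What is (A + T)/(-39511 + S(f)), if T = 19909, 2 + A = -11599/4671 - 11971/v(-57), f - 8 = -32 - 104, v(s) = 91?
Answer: -268950952864/537427150533 ≈ -0.50044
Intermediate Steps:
f = -128 (f = 8 + (-32 - 104) = 8 - 136 = -128)
A = -57822172/425061 (A = -2 + (-11599/4671 - 11971/91) = -2 - 56972050/425061 = -57822172/425061 ≈ -136.03)
S(d) = 4/d
(A + T)/(-39511 + S(f)) = (-57822172/425061 + 19909)/(-39511 + 4/(-128)) = 8404717277/(425061*(-39511 + 4*(-1/128))) = 8404717277/(425061*(-39511 - 1/32)) = 8404717277/(425061*(-1264353/32)) = (8404717277/425061)*(-32/1264353) = -268950952864/537427150533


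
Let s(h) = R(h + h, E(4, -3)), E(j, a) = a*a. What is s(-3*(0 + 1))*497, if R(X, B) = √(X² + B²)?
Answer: 1491*√13 ≈ 5375.9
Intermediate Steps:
E(j, a) = a²
R(X, B) = √(B² + X²)
s(h) = √(81 + 4*h²) (s(h) = √(((-3)²)² + (h + h)²) = √(9² + (2*h)²) = √(81 + 4*h²))
s(-3*(0 + 1))*497 = √(81 + 4*(-3*(0 + 1))²)*497 = √(81 + 4*(-3*1)²)*497 = √(81 + 4*(-3)²)*497 = √(81 + 4*9)*497 = √(81 + 36)*497 = √117*497 = (3*√13)*497 = 1491*√13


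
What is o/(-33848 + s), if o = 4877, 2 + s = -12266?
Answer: -4877/46116 ≈ -0.10576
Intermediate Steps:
s = -12268 (s = -2 - 12266 = -12268)
o/(-33848 + s) = 4877/(-33848 - 12268) = 4877/(-46116) = 4877*(-1/46116) = -4877/46116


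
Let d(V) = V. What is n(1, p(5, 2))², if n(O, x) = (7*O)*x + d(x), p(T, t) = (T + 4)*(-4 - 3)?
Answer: 254016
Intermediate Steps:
p(T, t) = -28 - 7*T (p(T, t) = (4 + T)*(-7) = -28 - 7*T)
n(O, x) = x + 7*O*x (n(O, x) = (7*O)*x + x = 7*O*x + x = x + 7*O*x)
n(1, p(5, 2))² = ((-28 - 7*5)*(1 + 7*1))² = ((-28 - 35)*(1 + 7))² = (-63*8)² = (-504)² = 254016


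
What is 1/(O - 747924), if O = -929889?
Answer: -1/1677813 ≈ -5.9601e-7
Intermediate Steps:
1/(O - 747924) = 1/(-929889 - 747924) = 1/(-1677813) = -1/1677813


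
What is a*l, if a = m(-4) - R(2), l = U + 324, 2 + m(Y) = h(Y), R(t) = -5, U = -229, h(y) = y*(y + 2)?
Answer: 1045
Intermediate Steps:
h(y) = y*(2 + y)
m(Y) = -2 + Y*(2 + Y)
l = 95 (l = -229 + 324 = 95)
a = 11 (a = (-2 - 4*(2 - 4)) - 1*(-5) = (-2 - 4*(-2)) + 5 = (-2 + 8) + 5 = 6 + 5 = 11)
a*l = 11*95 = 1045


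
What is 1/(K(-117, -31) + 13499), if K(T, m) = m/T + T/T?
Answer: 117/1579531 ≈ 7.4073e-5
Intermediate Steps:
K(T, m) = 1 + m/T (K(T, m) = m/T + 1 = 1 + m/T)
1/(K(-117, -31) + 13499) = 1/((-117 - 31)/(-117) + 13499) = 1/(-1/117*(-148) + 13499) = 1/(148/117 + 13499) = 1/(1579531/117) = 117/1579531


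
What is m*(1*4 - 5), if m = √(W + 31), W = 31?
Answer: -√62 ≈ -7.8740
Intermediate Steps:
m = √62 (m = √(31 + 31) = √62 ≈ 7.8740)
m*(1*4 - 5) = √62*(1*4 - 5) = √62*(4 - 5) = √62*(-1) = -√62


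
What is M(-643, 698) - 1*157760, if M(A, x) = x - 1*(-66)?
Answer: -156996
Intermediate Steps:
M(A, x) = 66 + x (M(A, x) = x + 66 = 66 + x)
M(-643, 698) - 1*157760 = (66 + 698) - 1*157760 = 764 - 157760 = -156996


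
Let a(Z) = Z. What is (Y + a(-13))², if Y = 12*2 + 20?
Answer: 961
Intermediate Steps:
Y = 44 (Y = 24 + 20 = 44)
(Y + a(-13))² = (44 - 13)² = 31² = 961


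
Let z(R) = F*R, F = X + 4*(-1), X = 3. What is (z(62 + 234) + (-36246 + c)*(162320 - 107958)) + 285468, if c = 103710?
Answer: 3667763140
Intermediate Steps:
F = -1 (F = 3 + 4*(-1) = 3 - 4 = -1)
z(R) = -R
(z(62 + 234) + (-36246 + c)*(162320 - 107958)) + 285468 = (-(62 + 234) + (-36246 + 103710)*(162320 - 107958)) + 285468 = (-1*296 + 67464*54362) + 285468 = (-296 + 3667477968) + 285468 = 3667477672 + 285468 = 3667763140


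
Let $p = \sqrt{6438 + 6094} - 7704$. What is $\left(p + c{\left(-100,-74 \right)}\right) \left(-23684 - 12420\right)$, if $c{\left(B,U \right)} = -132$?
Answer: $282910944 - 72208 \sqrt{3133} \approx 2.7887 \cdot 10^{8}$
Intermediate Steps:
$p = -7704 + 2 \sqrt{3133}$ ($p = \sqrt{12532} - 7704 = 2 \sqrt{3133} - 7704 = -7704 + 2 \sqrt{3133} \approx -7592.1$)
$\left(p + c{\left(-100,-74 \right)}\right) \left(-23684 - 12420\right) = \left(\left(-7704 + 2 \sqrt{3133}\right) - 132\right) \left(-23684 - 12420\right) = \left(-7836 + 2 \sqrt{3133}\right) \left(-36104\right) = 282910944 - 72208 \sqrt{3133}$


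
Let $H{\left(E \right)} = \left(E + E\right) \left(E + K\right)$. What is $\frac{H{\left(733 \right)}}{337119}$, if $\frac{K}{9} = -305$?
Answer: $- \frac{2949592}{337119} \approx -8.7494$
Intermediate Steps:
$K = -2745$ ($K = 9 \left(-305\right) = -2745$)
$H{\left(E \right)} = 2 E \left(-2745 + E\right)$ ($H{\left(E \right)} = \left(E + E\right) \left(E - 2745\right) = 2 E \left(-2745 + E\right)$)
$\frac{H{\left(733 \right)}}{337119} = \frac{2 \cdot 733 \left(-2745 + 733\right)}{337119} = 2 \cdot 733 \left(-2012\right) \frac{1}{337119} = \left(-2949592\right) \frac{1}{337119} = - \frac{2949592}{337119}$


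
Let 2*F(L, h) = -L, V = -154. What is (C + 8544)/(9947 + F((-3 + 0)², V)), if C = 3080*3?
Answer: 35568/19885 ≈ 1.7887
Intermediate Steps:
F(L, h) = -L/2 (F(L, h) = (-L)/2 = -L/2)
C = 9240
(C + 8544)/(9947 + F((-3 + 0)², V)) = (9240 + 8544)/(9947 - (-3 + 0)²/2) = 17784/(9947 - ½*(-3)²) = 17784/(9947 - ½*9) = 17784/(9947 - 9/2) = 17784/(19885/2) = 17784*(2/19885) = 35568/19885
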